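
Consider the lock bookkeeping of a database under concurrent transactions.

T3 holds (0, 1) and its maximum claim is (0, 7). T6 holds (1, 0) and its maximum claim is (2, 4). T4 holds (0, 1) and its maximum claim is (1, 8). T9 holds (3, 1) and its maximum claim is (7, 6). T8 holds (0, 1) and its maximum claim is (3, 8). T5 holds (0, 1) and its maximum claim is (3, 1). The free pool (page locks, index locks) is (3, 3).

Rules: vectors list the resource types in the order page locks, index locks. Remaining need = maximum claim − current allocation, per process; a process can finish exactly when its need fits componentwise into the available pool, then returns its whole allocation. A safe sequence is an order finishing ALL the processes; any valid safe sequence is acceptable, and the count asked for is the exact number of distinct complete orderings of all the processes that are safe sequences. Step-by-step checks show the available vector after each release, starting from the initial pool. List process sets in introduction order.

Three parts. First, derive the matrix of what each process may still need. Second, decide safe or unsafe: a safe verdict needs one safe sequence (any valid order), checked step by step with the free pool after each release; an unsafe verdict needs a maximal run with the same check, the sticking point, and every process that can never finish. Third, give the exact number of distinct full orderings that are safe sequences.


(1) Need matrix, components ordered page locks, index locks:
  T3: (0, 6)
  T6: (1, 4)
  T4: (1, 7)
  T9: (4, 5)
  T8: (3, 7)
  T5: (3, 0)
(2) UNSAFE — no complete ordering exists.
Key observation: no order helps: past T5, T6, the free pool tops out at (4, 4), below what each blocked process needs in index locks.
A maximal execution: T5, T6 — then nothing else fits. Walking it through:
  pool = (3, 3)
  T5 needs (3, 0) <= (3, 3) -> finishes; pool += (0, 1) = (3, 4)
  T6 needs (1, 4) <= (3, 4) -> finishes; pool += (1, 0) = (4, 4)
  T3 still needs (0, 6) but only (4, 4) is free — short on index locks
  T4 still needs (1, 7) but only (4, 4) is free — short on index locks
  T9 still needs (4, 5) but only (4, 4) is free — short on index locks
  T8 still needs (3, 7) but only (4, 4) is free — short on index locks
Never able to finish: T3, T4, T9 and T8.
(3) Precisely 0 of the possible complete orderings are safe sequences.


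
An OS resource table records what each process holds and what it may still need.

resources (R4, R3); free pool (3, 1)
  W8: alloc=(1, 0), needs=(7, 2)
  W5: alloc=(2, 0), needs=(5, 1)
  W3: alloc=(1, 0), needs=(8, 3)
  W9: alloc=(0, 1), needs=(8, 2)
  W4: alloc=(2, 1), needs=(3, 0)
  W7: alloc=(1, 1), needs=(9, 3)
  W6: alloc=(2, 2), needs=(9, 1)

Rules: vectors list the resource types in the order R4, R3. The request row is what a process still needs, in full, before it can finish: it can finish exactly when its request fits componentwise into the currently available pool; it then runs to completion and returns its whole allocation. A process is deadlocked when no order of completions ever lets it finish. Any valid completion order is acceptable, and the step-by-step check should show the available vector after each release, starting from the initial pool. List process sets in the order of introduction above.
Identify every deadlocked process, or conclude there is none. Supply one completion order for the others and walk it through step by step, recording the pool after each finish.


No process is deadlocked.
Key observation: starting with W4, each completion frees enough for the next — no one is permanently blocked.
A valid finishing order for the others: W4, W5, W8, W9, W3, W6, W7. Verifying each step:
  pool = (3, 1)
  W4 needs (3, 0) <= (3, 1) -> finishes; pool += (2, 1) = (5, 2)
  W5 needs (5, 1) <= (5, 2) -> finishes; pool += (2, 0) = (7, 2)
  W8 needs (7, 2) <= (7, 2) -> finishes; pool += (1, 0) = (8, 2)
  W9 needs (8, 2) <= (8, 2) -> finishes; pool += (0, 1) = (8, 3)
  W3 needs (8, 3) <= (8, 3) -> finishes; pool += (1, 0) = (9, 3)
  W6 needs (9, 1) <= (9, 3) -> finishes; pool += (2, 2) = (11, 5)
  W7 needs (9, 3) <= (11, 5) -> finishes; pool += (1, 1) = (12, 6)


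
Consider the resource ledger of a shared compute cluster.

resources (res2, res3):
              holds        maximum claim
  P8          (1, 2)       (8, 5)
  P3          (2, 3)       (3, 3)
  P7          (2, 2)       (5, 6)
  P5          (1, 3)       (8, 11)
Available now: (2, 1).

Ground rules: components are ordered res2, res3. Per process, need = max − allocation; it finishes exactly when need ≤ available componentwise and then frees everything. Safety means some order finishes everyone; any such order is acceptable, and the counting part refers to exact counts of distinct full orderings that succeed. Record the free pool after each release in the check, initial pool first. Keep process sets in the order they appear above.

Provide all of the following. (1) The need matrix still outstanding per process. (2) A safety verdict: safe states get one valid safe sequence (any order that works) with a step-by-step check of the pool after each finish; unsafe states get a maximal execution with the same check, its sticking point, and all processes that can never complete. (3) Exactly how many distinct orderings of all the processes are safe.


(1) Need matrix, components ordered res2, res3:
  P8: (7, 3)
  P3: (1, 0)
  P7: (3, 4)
  P5: (7, 8)
(2) UNSAFE.
Key observation: after P3, P7 complete, (6, 6) is the best the pool ever gets, yet each leftover process wants more res2.
Going as far as possible: P3, P7; after that, nothing fits. Step-by-step check:
  pool = (2, 1)
  run P3 (needs (1, 0), free (2, 1)); after release of (2, 3) the pool is (4, 4)
  run P7 (needs (3, 4), free (4, 4)); after release of (2, 2) the pool is (6, 6)
  blocked: P8 wants (7, 3), pool (6, 6) — not enough res2
  blocked: P5 wants (7, 8), pool (6, 6) — not enough res2 and res3
Never able to finish: P8 and P5.
(3) Precisely 0 of the possible complete orderings are safe sequences.


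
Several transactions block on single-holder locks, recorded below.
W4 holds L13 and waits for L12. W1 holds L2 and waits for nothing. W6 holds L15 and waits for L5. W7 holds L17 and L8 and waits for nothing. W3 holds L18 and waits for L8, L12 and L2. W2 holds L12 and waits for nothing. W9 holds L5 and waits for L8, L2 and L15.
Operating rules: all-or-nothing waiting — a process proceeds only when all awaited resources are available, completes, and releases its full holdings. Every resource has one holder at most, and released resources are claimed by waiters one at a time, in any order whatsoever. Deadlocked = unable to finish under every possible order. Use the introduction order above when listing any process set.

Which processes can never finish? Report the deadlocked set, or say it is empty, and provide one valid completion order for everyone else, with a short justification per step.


Deadlocked set: W6 and W9.
Key observation: the waits loop around W6 -> W9 -> W6 with no way out; no other process is dragged down with it.
One completion order for the rest: W1, W2, W7, W3, W4.
Step-by-step check:
  W1 waits on nothing -> runs at once and releases L2
  W2 waits on nothing -> runs at once and releases L12
  W7 waits on nothing -> runs at once and releases L17 and L8
  W3: everything it awaited (L8, L12 and L2) is free; runs, freeing L18
  W4: everything it awaited (L12) is free; runs, freeing L13


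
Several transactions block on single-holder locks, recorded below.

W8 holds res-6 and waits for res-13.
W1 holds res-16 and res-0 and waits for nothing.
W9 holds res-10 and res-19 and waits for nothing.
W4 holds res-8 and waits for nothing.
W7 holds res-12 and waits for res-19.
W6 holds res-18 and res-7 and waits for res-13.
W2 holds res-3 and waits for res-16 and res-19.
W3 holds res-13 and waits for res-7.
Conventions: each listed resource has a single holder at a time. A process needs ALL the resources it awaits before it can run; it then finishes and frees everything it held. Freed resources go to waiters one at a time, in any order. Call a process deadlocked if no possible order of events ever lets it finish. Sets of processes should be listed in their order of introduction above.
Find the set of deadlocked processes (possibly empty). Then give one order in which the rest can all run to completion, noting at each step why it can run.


Deadlocked set: W8, W6 and W3.
Key observation: the knot is the closed ring of waits W3 -> W6 -> W3; W8 waits into the deadlock from upstream.
One completion order for the rest: W4, W1, W9, W2, W7.
Walking it through:
  W4: no waits; runs immediately, freeing res-8
  W1: no waits; runs immediately, freeing res-16 and res-0
  W9: no waits; runs immediately, freeing res-10 and res-19
  W2 waits on res-16 and res-19 — all released -> runs and releases res-3
  W7 waits on res-19 — all released -> runs and releases res-12


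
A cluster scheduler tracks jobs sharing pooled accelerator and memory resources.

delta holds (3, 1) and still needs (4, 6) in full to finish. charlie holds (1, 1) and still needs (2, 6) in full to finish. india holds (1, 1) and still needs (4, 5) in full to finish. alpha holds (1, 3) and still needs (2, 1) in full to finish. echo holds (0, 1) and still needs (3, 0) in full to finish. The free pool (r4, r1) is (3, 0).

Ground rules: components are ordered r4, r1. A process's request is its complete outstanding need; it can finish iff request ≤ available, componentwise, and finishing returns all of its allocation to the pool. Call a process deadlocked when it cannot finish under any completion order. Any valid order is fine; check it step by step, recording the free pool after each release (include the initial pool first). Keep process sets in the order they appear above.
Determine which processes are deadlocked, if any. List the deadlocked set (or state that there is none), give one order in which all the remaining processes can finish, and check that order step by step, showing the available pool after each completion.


Deadlocked: delta, charlie and india.
Key observation: the pool after echo, alpha is (4, 4); every surviving request exceeds it in r1, so progress ends there.
A valid finishing order for the others: echo, alpha. Walking it through:
  pool = (3, 0)
  run echo (needs (3, 0), free (3, 0)); after release of (0, 1) the pool is (3, 1)
  run alpha (needs (2, 1), free (3, 1)); after release of (1, 3) the pool is (4, 4)
The stuck group stays short no matter what:
  blocked: delta wants (4, 6), pool (4, 4) — not enough r1
  blocked: charlie wants (2, 6), pool (4, 4) — not enough r1
  blocked: india wants (4, 5), pool (4, 4) — not enough r1


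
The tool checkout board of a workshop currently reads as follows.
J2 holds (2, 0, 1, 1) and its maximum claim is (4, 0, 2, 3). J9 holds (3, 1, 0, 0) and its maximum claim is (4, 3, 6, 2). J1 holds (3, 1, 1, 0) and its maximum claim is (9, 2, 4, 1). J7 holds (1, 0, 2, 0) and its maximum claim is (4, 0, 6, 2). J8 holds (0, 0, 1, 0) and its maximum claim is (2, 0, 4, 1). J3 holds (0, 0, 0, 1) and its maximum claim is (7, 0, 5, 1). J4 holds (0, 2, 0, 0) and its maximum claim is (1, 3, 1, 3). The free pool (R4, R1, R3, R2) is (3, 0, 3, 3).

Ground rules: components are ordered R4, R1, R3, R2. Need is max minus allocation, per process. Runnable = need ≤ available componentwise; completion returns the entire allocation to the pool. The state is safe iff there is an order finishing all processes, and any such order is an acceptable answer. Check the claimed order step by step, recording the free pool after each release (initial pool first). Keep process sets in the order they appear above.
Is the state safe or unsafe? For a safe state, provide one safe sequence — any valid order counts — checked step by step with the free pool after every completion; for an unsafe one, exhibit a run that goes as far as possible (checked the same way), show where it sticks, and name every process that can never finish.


UNSAFE.
Key observation: after J2, J7, J8 the pool peaks at (6, 0, 7, 4), and each blocked process is short somewhere: J9 on R1; J1 on R1; J3 on R4; J4 on R1.
A maximal execution: J2, J7, J8 — then nothing else fits. Step-by-step check:
  pool = (3, 0, 3, 3)
  run J2 (needs (2, 0, 1, 2), free (3, 0, 3, 3)); after release of (2, 0, 1, 1) the pool is (5, 0, 4, 4)
  run J7 (needs (3, 0, 4, 2), free (5, 0, 4, 4)); after release of (1, 0, 2, 0) the pool is (6, 0, 6, 4)
  run J8 (needs (2, 0, 3, 1), free (6, 0, 6, 4)); after release of (0, 0, 1, 0) the pool is (6, 0, 7, 4)
  blocked: J9 wants (1, 2, 6, 2), pool (6, 0, 7, 4) — not enough R1
  blocked: J1 wants (6, 1, 3, 1), pool (6, 0, 7, 4) — not enough R1
  blocked: J3 wants (7, 0, 5, 0), pool (6, 0, 7, 4) — not enough R4
  blocked: J4 wants (1, 1, 1, 3), pool (6, 0, 7, 4) — not enough R1
Permanently blocked: J9, J1, J3 and J4.


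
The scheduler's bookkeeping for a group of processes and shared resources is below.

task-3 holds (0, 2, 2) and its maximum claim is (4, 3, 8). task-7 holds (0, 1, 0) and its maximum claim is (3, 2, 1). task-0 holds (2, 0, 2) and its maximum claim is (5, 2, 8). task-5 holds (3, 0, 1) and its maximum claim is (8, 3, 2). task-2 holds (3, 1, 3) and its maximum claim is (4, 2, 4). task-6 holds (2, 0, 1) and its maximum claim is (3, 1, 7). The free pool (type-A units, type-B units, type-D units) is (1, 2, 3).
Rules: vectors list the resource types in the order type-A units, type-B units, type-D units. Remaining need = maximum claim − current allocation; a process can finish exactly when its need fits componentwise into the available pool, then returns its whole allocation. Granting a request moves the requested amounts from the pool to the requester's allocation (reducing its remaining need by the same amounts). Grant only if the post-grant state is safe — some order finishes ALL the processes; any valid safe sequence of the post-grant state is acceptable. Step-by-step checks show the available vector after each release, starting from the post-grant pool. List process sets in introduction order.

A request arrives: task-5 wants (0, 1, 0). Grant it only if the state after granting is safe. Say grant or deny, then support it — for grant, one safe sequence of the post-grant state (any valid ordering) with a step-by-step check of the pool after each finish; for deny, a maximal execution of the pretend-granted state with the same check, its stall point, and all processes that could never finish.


GRANT — the state after the grant stays safe, e.g. via task-2, task-3, task-6, task-5, task-7, task-0.
Key observation: the transfer keeps a workable pool ((1, 1, 3)); task-2 starts the safe sequence.
Check on the post-grant state, step by step:
  pool = (1, 1, 3)
  task-2: need (1, 1, 1) fits (1, 1, 3); releases (3, 1, 3), pool now (4, 2, 6)
  task-3: need (4, 1, 6) fits (4, 2, 6); releases (0, 2, 2), pool now (4, 4, 8)
  task-6: need (1, 1, 6) fits (4, 4, 8); releases (2, 0, 1), pool now (6, 4, 9)
  task-5: need (5, 2, 1) fits (6, 4, 9); releases (3, 1, 1), pool now (9, 5, 10)
  task-7: need (3, 1, 1) fits (9, 5, 10); releases (0, 1, 0), pool now (9, 6, 10)
  task-0: need (3, 2, 6) fits (9, 6, 10); releases (2, 0, 2), pool now (11, 6, 12)


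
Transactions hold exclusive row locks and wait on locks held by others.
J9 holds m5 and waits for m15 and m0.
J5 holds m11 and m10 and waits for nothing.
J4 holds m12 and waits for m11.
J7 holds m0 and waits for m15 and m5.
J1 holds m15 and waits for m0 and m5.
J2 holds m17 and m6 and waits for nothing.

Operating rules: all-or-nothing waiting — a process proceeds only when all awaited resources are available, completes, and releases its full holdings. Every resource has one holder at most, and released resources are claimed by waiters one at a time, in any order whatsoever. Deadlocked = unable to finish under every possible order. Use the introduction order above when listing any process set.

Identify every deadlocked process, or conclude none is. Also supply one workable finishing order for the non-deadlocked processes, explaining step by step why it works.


The deadlocked set is J9, J7 and J1.
Key observation: nobody on the ring J9 -> J7 -> J9 can start until another member finishes, which never happens; J1 is caught in further circular waits.
One completion order for the rest: J2, J5, J4.
Verifying each step:
  J2: no waits; runs immediately, freeing m17 and m6
  J5: no waits; runs immediately, freeing m11 and m10
  J4: everything it awaited (m11) is free; runs, freeing m12


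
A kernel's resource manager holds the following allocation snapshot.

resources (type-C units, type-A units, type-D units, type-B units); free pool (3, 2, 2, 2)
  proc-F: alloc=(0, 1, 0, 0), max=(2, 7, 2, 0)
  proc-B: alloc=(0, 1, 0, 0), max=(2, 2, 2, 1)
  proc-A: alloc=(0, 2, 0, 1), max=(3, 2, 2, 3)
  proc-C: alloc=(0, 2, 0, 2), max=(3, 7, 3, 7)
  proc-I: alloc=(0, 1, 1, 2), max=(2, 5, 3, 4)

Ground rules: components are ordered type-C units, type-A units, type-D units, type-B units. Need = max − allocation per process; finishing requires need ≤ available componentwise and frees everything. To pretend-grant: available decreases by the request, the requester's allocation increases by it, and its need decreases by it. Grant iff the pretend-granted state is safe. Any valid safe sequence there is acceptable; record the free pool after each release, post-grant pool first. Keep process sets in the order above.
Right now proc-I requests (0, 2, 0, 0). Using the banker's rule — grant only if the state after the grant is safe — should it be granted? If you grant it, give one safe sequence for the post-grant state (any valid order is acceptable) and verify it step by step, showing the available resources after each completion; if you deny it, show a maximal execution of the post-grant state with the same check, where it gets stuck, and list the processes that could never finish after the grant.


GRANT — the state after the grant stays safe, e.g. via proc-A, proc-I, proc-C, proc-F, proc-B.
Key observation: the grant leaves (3, 0, 2, 2) free — enough for proc-A, whose release restarts the cascade.
Step-by-step check of the post-grant state:
  pool = (3, 0, 2, 2)
  proc-A needs (3, 0, 2, 2) <= (3, 0, 2, 2) -> finishes; pool += (0, 2, 0, 1) = (3, 2, 2, 3)
  proc-I needs (2, 2, 2, 2) <= (3, 2, 2, 3) -> finishes; pool += (0, 3, 1, 2) = (3, 5, 3, 5)
  proc-C needs (3, 5, 3, 5) <= (3, 5, 3, 5) -> finishes; pool += (0, 2, 0, 2) = (3, 7, 3, 7)
  proc-F needs (2, 6, 2, 0) <= (3, 7, 3, 7) -> finishes; pool += (0, 1, 0, 0) = (3, 8, 3, 7)
  proc-B needs (2, 1, 2, 1) <= (3, 8, 3, 7) -> finishes; pool += (0, 1, 0, 0) = (3, 9, 3, 7)


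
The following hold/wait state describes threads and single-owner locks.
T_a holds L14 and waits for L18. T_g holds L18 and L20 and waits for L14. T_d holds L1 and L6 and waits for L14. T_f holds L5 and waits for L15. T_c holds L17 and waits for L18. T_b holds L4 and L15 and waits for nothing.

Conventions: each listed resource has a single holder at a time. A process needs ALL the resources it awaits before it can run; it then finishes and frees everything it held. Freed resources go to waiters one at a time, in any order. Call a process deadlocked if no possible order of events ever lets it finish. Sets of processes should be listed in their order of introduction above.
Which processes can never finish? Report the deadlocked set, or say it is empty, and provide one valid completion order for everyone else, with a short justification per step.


The deadlocked set is T_a, T_g, T_d and T_c.
Key observation: nobody on the ring T_a -> T_g -> T_a can start until another member finishes, which never happens; T_d and T_c wait into the deadlock from upstream.
A valid finishing order for the others: T_b, T_f.
Verifying each step:
  T_b waits on nothing -> runs at once and releases L4 and L15
  run T_f (all its waits — L15 — are resolved); releases L5


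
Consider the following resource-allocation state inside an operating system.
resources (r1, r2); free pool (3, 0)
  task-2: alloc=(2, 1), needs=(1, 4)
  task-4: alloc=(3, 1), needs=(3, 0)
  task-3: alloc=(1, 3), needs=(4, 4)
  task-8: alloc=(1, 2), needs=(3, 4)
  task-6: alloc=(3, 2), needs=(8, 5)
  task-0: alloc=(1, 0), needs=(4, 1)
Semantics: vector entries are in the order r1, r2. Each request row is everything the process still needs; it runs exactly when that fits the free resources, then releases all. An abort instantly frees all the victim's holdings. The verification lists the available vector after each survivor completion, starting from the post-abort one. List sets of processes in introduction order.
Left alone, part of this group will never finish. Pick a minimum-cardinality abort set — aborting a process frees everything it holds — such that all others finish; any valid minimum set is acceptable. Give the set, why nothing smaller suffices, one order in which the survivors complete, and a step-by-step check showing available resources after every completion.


The answer: abort task-3.
Key observation: no ordering could ever have run task-8 before the abort of task-3; with (1, 3) back in the pool it fits at step 3.
Minimality: the empty abort set fails — the state is deadlocked as it stands.
The survivors complete as task-0, task-4, task-8, task-2, task-6. Check, step by step (starting from the post-abort pool):
  pool = (4, 3)
  task-0: need (4, 1) fits (4, 3); releases (1, 0), pool now (5, 3)
  task-4: need (3, 0) fits (5, 3); releases (3, 1), pool now (8, 4)
  task-8: need (3, 4) fits (8, 4); releases (1, 2), pool now (9, 6)
  task-2: need (1, 4) fits (9, 6); releases (2, 1), pool now (11, 7)
  task-6: need (8, 5) fits (11, 7); releases (3, 2), pool now (14, 9)


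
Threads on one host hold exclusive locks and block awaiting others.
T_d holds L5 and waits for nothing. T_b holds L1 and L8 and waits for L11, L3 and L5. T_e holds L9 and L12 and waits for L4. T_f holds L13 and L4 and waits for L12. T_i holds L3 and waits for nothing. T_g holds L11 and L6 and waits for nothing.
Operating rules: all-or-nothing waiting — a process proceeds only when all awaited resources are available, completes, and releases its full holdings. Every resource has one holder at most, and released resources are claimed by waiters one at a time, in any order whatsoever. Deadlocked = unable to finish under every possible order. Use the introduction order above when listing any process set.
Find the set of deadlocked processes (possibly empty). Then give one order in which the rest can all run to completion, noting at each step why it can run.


Deadlocked: T_e and T_f.
Key observation: T_e -> T_f -> T_e is a circular wait — nothing in it can go first; no other process is dragged down with it.
One completion order for the rest: T_i, T_d, T_g, T_b.
Walking it through:
  T_i: no waits; runs immediately, freeing L3
  T_d: no waits; runs immediately, freeing L5
  T_g: no waits; runs immediately, freeing L11 and L6
  T_b waits on L11, L3 and L5 — all released -> runs and releases L1 and L8


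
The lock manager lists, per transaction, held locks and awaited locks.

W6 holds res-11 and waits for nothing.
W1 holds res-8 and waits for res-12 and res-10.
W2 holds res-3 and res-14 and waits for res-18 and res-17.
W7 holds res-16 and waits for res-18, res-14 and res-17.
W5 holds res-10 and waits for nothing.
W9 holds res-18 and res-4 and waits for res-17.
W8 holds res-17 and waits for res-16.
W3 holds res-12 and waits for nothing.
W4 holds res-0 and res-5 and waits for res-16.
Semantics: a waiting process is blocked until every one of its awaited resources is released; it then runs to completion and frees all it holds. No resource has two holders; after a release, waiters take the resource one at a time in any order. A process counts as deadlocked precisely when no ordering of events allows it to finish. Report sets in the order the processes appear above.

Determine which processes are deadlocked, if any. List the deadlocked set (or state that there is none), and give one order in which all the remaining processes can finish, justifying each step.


The deadlocked set is W2, W7, W9, W8 and W4.
Key observation: nobody on the ring W2 -> W9 -> W8 -> W7 -> W2 can start until another member finishes, which never happens; W4 waits into the deadlock from upstream.
The rest can finish in the order W5, W3, W1, W6.
Step-by-step check:
  W5 waits on nothing -> runs at once and releases res-10
  W3 waits on nothing -> runs at once and releases res-12
  W1: everything it awaited (res-12 and res-10) is free; runs, freeing res-8
  W6 waits on nothing -> runs at once and releases res-11


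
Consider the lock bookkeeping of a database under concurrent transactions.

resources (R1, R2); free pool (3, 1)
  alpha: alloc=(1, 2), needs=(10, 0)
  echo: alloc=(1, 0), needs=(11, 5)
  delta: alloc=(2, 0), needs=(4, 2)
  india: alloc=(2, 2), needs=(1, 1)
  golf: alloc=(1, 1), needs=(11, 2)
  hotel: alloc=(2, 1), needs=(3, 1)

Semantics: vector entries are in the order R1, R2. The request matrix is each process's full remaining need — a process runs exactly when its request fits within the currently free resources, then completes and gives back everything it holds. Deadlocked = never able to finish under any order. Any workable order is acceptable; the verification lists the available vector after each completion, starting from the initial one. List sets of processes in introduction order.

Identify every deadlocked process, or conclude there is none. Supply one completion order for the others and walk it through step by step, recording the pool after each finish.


The deadlocked set is alpha, echo and golf.
Key observation: no order helps: past hotel, india, delta, the free pool tops out at (9, 4), below what each blocked process needs in R1.
A valid finishing order for the others: hotel, india, delta. Check, step by step:
  pool = (3, 1)
  hotel: need (3, 1) fits (3, 1); releases (2, 1), pool now (5, 2)
  india: need (1, 1) fits (5, 2); releases (2, 2), pool now (7, 4)
  delta: need (4, 2) fits (7, 4); releases (2, 0), pool now (9, 4)
The stuck group stays short no matter what:
  alpha cannot run: need (10, 0) vs free (9, 4) (insufficient R1)
  echo cannot run: need (11, 5) vs free (9, 4) (insufficient R1 and R2)
  golf cannot run: need (11, 2) vs free (9, 4) (insufficient R1)


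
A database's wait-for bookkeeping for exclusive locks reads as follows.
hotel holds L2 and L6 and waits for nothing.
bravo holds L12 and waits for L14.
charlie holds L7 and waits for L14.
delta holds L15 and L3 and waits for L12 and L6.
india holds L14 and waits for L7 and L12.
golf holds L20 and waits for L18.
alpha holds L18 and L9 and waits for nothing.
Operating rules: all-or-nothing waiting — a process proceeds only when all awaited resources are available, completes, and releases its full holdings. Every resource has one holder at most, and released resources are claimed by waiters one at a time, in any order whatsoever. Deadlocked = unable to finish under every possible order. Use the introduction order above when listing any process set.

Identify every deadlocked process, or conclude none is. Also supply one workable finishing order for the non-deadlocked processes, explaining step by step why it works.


Deadlocked: bravo, charlie, delta and india.
Key observation: the cycle bravo -> india -> bravo can never break — each member waits on the next; charlie is caught in further circular waits and delta waits into the deadlock from upstream.
The rest can finish in the order alpha, hotel, golf.
Verifying each step:
  alpha: no waits; runs immediately, freeing L18 and L9
  hotel: no waits; runs immediately, freeing L2 and L6
  run golf (all its waits — L18 — are resolved); releases L20


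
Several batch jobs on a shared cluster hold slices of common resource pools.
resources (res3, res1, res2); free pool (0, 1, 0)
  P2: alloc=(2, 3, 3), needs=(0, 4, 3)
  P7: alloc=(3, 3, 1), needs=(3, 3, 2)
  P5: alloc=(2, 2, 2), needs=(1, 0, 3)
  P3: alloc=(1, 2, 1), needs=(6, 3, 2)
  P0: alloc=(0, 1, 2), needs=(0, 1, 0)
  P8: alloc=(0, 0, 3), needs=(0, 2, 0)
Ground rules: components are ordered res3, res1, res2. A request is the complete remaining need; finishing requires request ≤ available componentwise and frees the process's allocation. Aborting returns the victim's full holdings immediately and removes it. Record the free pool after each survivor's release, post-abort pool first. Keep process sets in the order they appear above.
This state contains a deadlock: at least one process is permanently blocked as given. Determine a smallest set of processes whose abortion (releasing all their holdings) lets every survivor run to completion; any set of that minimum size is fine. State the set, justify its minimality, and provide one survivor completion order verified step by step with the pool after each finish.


The answer: abort P7.
Key observation: aborting P7 returns (3, 3, 1), and P2 — hopeless before — runs at step 3 with the returned capacity in the pool.
Why nothing smaller works: aborting no one leaves the state deadlocked as given.
One survivor order: P0, P8, P2, P5, P3. Walking it through (post-abort pool first):
  pool = (3, 4, 1)
  P0 needs (0, 1, 0) <= (3, 4, 1) -> finishes; pool += (0, 1, 2) = (3, 5, 3)
  P8 needs (0, 2, 0) <= (3, 5, 3) -> finishes; pool += (0, 0, 3) = (3, 5, 6)
  P2 needs (0, 4, 3) <= (3, 5, 6) -> finishes; pool += (2, 3, 3) = (5, 8, 9)
  P5 needs (1, 0, 3) <= (5, 8, 9) -> finishes; pool += (2, 2, 2) = (7, 10, 11)
  P3 needs (6, 3, 2) <= (7, 10, 11) -> finishes; pool += (1, 2, 1) = (8, 12, 12)


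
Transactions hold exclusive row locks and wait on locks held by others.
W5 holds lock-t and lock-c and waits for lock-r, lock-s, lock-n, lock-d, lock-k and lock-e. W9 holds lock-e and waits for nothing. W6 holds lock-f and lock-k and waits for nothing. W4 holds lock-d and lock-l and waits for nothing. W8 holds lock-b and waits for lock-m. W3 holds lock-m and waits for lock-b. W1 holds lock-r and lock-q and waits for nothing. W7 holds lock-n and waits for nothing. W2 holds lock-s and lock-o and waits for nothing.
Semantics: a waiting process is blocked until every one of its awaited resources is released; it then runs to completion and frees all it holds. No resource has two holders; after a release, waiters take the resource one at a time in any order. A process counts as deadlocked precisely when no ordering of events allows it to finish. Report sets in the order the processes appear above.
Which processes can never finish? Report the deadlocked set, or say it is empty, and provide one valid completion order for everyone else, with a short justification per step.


Deadlocked set: W8 and W3.
Key observation: W8 -> W3 -> W8 is a circular wait — nothing in it can go first; no other process is dragged down with it.
The rest can finish in the order W9, W7, W6, W2, W1, W4, W5.
Verifying each step:
  run W9 (it waits on nothing); releases lock-e
  run W7 (it waits on nothing); releases lock-n
  run W6 (it waits on nothing); releases lock-f and lock-k
  run W2 (it waits on nothing); releases lock-s and lock-o
  run W1 (it waits on nothing); releases lock-r and lock-q
  run W4 (it waits on nothing); releases lock-d and lock-l
  run W5 (all its waits — lock-r, lock-s, lock-n, lock-d, lock-k and lock-e — are resolved); releases lock-t and lock-c


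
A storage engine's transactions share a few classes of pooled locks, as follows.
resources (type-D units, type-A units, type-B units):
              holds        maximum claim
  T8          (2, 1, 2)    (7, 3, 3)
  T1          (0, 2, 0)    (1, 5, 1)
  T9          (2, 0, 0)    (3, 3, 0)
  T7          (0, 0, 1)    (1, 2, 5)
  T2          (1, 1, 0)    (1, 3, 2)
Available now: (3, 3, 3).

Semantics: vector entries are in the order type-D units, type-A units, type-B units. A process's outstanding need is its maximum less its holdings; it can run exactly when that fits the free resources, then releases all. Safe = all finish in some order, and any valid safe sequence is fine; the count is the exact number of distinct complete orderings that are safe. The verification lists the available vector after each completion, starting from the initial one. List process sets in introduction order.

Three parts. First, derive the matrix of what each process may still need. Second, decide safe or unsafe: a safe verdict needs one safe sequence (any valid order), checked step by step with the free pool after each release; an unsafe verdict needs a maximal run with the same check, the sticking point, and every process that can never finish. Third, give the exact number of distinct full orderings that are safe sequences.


(1) Outstanding need per process (order type-D units, type-A units, type-B units):
  T8: (5, 2, 1)
  T1: (1, 3, 1)
  T9: (1, 3, 0)
  T7: (1, 2, 4)
  T2: (0, 2, 2)
(2) SAFE — a valid safe sequence is T1, T9, T8, T2, T7.
Key observation: reading the order forward, T1 is the first process whose need (1, 3, 1) meets the free pool (3, 3, 3) exactly on a resource it requests.
Check, step by step:
  pool = (3, 3, 3)
  T1 needs (1, 3, 1) <= (3, 3, 3) -> finishes; pool += (0, 2, 0) = (3, 5, 3)
  T9 needs (1, 3, 0) <= (3, 5, 3) -> finishes; pool += (2, 0, 0) = (5, 5, 3)
  T8 needs (5, 2, 1) <= (5, 5, 3) -> finishes; pool += (2, 1, 2) = (7, 6, 5)
  T2 needs (0, 2, 2) <= (7, 6, 5) -> finishes; pool += (1, 1, 0) = (8, 7, 5)
  T7 needs (1, 2, 4) <= (8, 7, 5) -> finishes; pool += (0, 0, 1) = (8, 7, 6)
(3) Precisely 20 of the possible complete orderings are safe sequences.


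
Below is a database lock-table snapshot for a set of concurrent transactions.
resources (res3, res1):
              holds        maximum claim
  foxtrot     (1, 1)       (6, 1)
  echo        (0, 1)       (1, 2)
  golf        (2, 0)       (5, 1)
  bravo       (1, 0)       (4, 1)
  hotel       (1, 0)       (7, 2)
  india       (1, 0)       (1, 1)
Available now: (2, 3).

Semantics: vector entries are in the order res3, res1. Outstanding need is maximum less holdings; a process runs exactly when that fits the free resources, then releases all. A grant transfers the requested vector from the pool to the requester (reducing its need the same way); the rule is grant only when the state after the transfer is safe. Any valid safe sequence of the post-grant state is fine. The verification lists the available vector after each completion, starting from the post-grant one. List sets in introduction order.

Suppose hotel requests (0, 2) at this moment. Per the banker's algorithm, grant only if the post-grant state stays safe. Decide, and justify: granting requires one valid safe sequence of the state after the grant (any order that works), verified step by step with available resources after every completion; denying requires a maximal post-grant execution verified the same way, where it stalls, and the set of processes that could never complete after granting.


GRANT: granting preserves safety; a valid post-grant sequence is echo, india, bravo, golf, foxtrot, hotel.
Key observation: with (2, 1) left after the transfer, echo can run at once — the state stays safe.
Verifying the post-grant state step by step:
  pool = (2, 1)
  run echo (needs (1, 1), free (2, 1)); after release of (0, 1) the pool is (2, 2)
  run india (needs (0, 1), free (2, 2)); after release of (1, 0) the pool is (3, 2)
  run bravo (needs (3, 1), free (3, 2)); after release of (1, 0) the pool is (4, 2)
  run golf (needs (3, 1), free (4, 2)); after release of (2, 0) the pool is (6, 2)
  run foxtrot (needs (5, 0), free (6, 2)); after release of (1, 1) the pool is (7, 3)
  run hotel (needs (6, 0), free (7, 3)); after release of (1, 2) the pool is (8, 5)


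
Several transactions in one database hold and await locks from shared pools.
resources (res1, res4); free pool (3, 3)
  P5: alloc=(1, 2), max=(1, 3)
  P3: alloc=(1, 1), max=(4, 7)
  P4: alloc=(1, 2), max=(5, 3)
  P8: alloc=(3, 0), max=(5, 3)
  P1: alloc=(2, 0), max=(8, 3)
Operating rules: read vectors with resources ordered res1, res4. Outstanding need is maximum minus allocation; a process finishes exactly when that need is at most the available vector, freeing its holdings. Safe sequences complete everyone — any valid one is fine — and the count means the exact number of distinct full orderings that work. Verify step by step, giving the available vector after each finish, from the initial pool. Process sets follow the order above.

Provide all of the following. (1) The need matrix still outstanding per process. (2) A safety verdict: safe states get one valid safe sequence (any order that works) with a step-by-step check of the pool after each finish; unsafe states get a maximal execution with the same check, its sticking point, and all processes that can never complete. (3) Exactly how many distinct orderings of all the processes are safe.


(1) Outstanding need per process (order res1, res4):
  P5: (0, 1)
  P3: (3, 6)
  P4: (4, 1)
  P8: (2, 3)
  P1: (6, 3)
(2) SAFE, for example via the order P8, P4, P5, P3, P1.
Key observation: the first exact fit in this order is P8 — it needs (2, 3) with (3, 3) free, meeting a requested resource to the last unit.
Check, step by step:
  pool = (3, 3)
  P8 needs (2, 3) <= (3, 3) -> finishes; pool += (3, 0) = (6, 3)
  P4 needs (4, 1) <= (6, 3) -> finishes; pool += (1, 2) = (7, 5)
  P5 needs (0, 1) <= (7, 5) -> finishes; pool += (1, 2) = (8, 7)
  P3 needs (3, 6) <= (8, 7) -> finishes; pool += (1, 1) = (9, 8)
  P1 needs (6, 3) <= (9, 8) -> finishes; pool += (2, 0) = (11, 8)
(3) The exact count: 15 of the possible complete orderings are safe sequences.


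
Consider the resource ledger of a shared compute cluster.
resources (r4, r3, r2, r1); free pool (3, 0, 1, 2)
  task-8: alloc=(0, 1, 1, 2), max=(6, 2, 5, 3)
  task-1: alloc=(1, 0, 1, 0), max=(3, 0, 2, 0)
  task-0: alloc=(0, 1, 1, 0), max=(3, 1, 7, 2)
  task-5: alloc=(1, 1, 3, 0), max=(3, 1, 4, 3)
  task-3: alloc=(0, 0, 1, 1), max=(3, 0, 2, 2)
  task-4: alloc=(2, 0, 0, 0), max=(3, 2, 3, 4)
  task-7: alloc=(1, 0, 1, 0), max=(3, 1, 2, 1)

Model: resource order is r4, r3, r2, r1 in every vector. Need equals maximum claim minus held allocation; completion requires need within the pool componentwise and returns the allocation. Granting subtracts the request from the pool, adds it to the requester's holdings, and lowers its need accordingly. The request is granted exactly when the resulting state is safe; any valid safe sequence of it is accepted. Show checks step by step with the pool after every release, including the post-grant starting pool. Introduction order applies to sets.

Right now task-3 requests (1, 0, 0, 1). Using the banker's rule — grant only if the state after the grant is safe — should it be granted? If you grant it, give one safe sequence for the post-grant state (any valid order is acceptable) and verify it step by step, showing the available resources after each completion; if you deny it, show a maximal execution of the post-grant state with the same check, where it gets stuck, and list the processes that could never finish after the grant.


GRANT: granting preserves safety; a valid post-grant sequence is task-3, task-5, task-1, task-7, task-8, task-4, task-0.
Key observation: granting shrinks the pool to (2, 0, 1, 1), yet task-3 still fits and the chain goes through.
Verifying the post-grant state step by step:
  pool = (2, 0, 1, 1)
  run task-3 (needs (2, 0, 1, 0), free (2, 0, 1, 1)); after release of (1, 0, 1, 2) the pool is (3, 0, 2, 3)
  run task-5 (needs (2, 0, 1, 3), free (3, 0, 2, 3)); after release of (1, 1, 3, 0) the pool is (4, 1, 5, 3)
  run task-1 (needs (2, 0, 1, 0), free (4, 1, 5, 3)); after release of (1, 0, 1, 0) the pool is (5, 1, 6, 3)
  run task-7 (needs (2, 1, 1, 1), free (5, 1, 6, 3)); after release of (1, 0, 1, 0) the pool is (6, 1, 7, 3)
  run task-8 (needs (6, 1, 4, 1), free (6, 1, 7, 3)); after release of (0, 1, 1, 2) the pool is (6, 2, 8, 5)
  run task-4 (needs (1, 2, 3, 4), free (6, 2, 8, 5)); after release of (2, 0, 0, 0) the pool is (8, 2, 8, 5)
  run task-0 (needs (3, 0, 6, 2), free (8, 2, 8, 5)); after release of (0, 1, 1, 0) the pool is (8, 3, 9, 5)


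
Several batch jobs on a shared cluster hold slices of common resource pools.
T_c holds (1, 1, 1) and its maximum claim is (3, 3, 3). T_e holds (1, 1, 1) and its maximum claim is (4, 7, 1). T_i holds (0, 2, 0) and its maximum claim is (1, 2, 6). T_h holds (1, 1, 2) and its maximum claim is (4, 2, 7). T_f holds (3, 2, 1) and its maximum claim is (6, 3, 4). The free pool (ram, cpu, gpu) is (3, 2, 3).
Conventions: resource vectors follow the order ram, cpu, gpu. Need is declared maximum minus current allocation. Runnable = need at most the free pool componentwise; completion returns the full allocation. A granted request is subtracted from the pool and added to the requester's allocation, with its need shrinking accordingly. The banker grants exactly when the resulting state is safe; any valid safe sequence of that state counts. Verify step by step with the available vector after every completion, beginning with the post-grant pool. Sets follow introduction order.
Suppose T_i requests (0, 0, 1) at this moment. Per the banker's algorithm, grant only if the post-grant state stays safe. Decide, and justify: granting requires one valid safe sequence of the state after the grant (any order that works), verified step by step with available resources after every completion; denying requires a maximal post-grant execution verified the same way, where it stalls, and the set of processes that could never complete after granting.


DENY — the pretend-granted state is unsafe.
Key observation: after T_c, T_f the pool peaks at (7, 5, 4), and each blocked process is short somewhere: T_e on cpu; T_i on gpu; T_h on gpu.
Pretend the grant happened; the run T_c, T_f goes as far as possible. Check, step by step:
  pool = (3, 2, 2)
  run T_c (needs (2, 2, 2), free (3, 2, 2)); after release of (1, 1, 1) the pool is (4, 3, 3)
  run T_f (needs (3, 1, 3), free (4, 3, 3)); after release of (3, 2, 1) the pool is (7, 5, 4)
  T_e cannot run: need (3, 6, 0) vs free (7, 5, 4) (insufficient cpu)
  T_i cannot run: need (1, 0, 5) vs free (7, 5, 4) (insufficient gpu)
  T_h cannot run: need (3, 1, 5) vs free (7, 5, 4) (insufficient gpu)
Had the request been granted, T_e, T_i and T_h could never finish.
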